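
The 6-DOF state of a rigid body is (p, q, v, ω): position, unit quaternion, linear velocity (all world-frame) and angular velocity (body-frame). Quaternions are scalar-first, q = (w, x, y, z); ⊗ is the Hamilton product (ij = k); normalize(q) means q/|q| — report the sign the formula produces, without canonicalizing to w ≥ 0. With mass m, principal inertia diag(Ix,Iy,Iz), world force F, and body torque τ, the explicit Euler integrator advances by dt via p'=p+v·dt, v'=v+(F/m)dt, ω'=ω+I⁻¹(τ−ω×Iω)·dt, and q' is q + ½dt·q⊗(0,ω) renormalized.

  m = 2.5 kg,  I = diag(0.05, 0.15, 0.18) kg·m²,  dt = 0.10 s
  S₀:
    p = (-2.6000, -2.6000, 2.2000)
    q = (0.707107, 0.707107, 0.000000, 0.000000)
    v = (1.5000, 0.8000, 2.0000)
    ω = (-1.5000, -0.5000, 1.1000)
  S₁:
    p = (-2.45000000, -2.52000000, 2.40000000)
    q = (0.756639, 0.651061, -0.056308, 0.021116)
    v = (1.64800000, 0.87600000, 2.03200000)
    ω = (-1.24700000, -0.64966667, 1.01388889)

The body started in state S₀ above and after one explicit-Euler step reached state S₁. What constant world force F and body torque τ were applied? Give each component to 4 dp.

F = (3.7000, 1.9000, 0.8000)
τ = (0.1100, -0.0100, -0.0800)

v₁ − v₀ = (0.14800000, 0.07600000, 0.03200000)
F = m·Δv/dt = (3.7000, 1.9000, 0.8000)
Δω = ω₁−ω₀ = (0.25300000, -0.14966667, -0.08611111)
gyro term ω₀×Iω₀ = (-0.0165, 0.2145, 0.0750)
τ = I·(Δω/dt) + ω₀×(Iω₀) = (0.1100, -0.0100, -0.0800)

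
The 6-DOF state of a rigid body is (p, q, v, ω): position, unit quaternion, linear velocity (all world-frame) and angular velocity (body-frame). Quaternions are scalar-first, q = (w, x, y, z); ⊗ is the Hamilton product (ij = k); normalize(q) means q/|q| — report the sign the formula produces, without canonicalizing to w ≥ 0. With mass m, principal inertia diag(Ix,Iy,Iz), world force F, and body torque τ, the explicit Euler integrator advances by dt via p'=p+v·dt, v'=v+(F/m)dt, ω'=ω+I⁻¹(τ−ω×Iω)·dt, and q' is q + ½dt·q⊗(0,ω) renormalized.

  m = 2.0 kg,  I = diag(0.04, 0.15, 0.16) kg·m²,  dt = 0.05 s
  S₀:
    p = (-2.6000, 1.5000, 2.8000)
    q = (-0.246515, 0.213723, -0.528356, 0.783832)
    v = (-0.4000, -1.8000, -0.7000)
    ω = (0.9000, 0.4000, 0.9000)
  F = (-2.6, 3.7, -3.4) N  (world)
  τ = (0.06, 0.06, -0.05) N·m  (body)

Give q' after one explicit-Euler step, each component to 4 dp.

q⊗(0,ω) = (-0.6864571, -1.0109167, 0.4144921, 0.3391461)
q' = normalize(q + ½dt·q⊗(0,ω)) = (-0.2635, 0.1883, -0.5177, 0.7919)

q' = (-0.2635, 0.1883, -0.5177, 0.7919)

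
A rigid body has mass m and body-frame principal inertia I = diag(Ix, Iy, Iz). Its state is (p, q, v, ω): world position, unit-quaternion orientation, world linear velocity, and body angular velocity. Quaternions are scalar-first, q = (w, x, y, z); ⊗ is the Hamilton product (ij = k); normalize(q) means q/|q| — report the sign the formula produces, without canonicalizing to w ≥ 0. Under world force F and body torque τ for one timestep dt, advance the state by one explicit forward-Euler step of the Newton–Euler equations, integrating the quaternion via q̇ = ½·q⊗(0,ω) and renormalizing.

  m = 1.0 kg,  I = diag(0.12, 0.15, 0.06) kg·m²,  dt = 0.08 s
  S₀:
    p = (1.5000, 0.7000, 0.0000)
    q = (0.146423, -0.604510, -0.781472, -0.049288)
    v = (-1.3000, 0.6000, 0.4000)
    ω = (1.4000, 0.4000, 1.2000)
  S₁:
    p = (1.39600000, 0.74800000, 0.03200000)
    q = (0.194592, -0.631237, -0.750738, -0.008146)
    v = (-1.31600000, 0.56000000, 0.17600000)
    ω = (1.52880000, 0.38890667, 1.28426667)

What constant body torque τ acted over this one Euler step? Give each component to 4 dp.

τ = (0.1500, 0.0800, 0.0800)

Δω = ω₁−ω₀ = (0.12880000, -0.01109333, 0.08426667)
ω₀×(Iω₀) = (-0.0432, 0.1008, 0.0168)
τ = I·(Δω/dt) + ω₀×(Iω₀) = (0.1500, 0.0800, 0.0800)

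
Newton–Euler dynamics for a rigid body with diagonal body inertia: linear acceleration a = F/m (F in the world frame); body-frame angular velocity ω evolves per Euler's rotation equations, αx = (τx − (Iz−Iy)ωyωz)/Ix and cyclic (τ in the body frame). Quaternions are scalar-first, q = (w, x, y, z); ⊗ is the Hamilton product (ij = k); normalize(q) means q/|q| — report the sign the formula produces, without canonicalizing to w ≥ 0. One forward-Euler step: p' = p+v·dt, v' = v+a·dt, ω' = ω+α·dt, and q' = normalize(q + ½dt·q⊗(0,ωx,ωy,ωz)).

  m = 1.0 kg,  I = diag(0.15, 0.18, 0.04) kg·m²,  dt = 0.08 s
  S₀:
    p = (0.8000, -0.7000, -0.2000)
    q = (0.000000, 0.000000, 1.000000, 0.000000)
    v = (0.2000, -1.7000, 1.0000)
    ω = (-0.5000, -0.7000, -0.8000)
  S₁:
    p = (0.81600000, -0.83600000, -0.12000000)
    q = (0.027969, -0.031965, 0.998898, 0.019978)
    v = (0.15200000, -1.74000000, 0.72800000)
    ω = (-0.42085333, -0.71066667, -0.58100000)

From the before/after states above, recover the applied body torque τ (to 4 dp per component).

rate change Δω = (0.07914667, -0.01066667, 0.21900000)
τ = I·(Δω/dt) + ω₀×(Iω₀) = (0.0700, 0.0200, 0.1200)

τ = (0.0700, 0.0200, 0.1200)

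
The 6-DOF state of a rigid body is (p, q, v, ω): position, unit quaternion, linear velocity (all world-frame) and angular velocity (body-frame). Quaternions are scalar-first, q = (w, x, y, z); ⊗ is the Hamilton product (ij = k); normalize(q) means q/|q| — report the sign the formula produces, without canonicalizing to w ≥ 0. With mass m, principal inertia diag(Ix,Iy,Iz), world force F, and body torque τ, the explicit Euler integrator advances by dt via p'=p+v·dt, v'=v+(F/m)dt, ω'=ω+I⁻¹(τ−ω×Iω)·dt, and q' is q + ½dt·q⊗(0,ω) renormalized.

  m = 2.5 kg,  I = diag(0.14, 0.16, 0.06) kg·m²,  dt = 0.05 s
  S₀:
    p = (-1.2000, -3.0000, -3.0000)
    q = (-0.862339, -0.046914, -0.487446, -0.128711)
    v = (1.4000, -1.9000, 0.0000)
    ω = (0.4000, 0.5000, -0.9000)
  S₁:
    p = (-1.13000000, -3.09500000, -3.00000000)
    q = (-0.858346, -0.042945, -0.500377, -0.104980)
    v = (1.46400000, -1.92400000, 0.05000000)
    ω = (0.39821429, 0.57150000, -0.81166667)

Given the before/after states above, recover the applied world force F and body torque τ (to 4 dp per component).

F = (3.2000, -1.2000, 2.5000)
τ = (0.0400, 0.2000, 0.1100)

ω₁ − ω₀ = (-0.00178571, 0.07150000, 0.08833333)
ω₀×(Iω₀) = (0.0450, -0.0288, 0.0040)
I·α + gyro = (0.0400, 0.2000, 0.1100)
v₁ − v₀ = (0.06400000, -0.02400000, 0.05000000)
applied force F = (3.2000, -1.2000, 2.5000)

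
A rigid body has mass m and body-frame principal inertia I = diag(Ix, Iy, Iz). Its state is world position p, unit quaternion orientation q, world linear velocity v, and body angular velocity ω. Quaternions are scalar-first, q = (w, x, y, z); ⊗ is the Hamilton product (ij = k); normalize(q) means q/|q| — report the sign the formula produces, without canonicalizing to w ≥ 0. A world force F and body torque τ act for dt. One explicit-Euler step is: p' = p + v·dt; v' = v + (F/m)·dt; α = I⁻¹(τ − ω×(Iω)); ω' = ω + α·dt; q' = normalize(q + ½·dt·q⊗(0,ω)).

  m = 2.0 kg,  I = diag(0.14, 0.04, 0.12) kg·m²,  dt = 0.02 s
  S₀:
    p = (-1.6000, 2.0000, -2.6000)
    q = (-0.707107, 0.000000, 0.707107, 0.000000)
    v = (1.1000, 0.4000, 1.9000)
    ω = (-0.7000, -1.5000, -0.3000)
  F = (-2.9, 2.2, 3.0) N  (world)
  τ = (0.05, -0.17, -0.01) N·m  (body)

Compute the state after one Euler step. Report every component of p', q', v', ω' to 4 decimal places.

linear accel F/m = (-1.4500, 1.1000, 1.5000)
p' = p + v·dt = (-1.5780, 2.0080, -2.5620)
v' = v + a·dt = (1.0710, 0.4220, 1.9300)
angular accel α = (0.1000, -4.3550, 0.7917)
new body rate ω' = (-0.6980, -1.5871, -0.2842)
q⊗(0,ω) = (1.0606605, 0.2828428, 1.0606605, 0.7071070)
q' = normalize(q + ½dt·q⊗(0,ω)) = (-0.6964, 0.0028, 0.7176, 0.0071)

p' = (-1.5780, 2.0080, -2.5620)
q' = (-0.6964, 0.0028, 0.7176, 0.0071)
v' = (1.0710, 0.4220, 1.9300)
ω' = (-0.6980, -1.5871, -0.2842)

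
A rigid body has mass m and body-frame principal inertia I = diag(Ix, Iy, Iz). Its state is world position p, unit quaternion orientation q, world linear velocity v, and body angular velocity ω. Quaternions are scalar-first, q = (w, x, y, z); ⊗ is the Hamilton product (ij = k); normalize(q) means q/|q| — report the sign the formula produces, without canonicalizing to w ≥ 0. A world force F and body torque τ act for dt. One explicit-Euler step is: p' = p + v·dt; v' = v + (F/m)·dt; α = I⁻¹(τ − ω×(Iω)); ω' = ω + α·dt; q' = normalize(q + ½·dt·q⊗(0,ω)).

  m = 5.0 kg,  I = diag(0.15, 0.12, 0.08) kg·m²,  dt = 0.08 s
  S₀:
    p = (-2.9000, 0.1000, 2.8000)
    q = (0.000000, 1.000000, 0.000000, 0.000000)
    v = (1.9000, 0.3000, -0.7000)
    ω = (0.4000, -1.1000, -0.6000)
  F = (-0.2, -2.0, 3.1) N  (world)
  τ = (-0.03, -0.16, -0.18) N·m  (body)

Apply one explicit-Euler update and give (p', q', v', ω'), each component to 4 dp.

p' = (-2.7480, 0.1240, 2.7440)
q' = (-0.0160, 0.9986, 0.0240, -0.0439)
v' = (1.8968, 0.2680, -0.6504)
ω' = (0.3981, -1.1955, -0.7932)

ω×(Iω) gyroscopic = (-0.0264, -0.0168, 0.0132)
angular accel α = (-0.0240, -1.1933, -2.4150)
ω' = ω + α·dt = (0.3981, -1.1955, -0.7932)
Hamilton product q⊗(0,ω) = (-0.4000000, 0.0000000, 0.6000000, -1.1000000)
q' = normalize(q + ½dt·q⊗(0,ω)) = (-0.0160, 0.9986, 0.0240, -0.0439)
a = F/m = (-0.0400, -0.4000, 0.6200)
new position p' = (-2.7480, 0.1240, 2.7440)
new velocity v' = (1.8968, 0.2680, -0.6504)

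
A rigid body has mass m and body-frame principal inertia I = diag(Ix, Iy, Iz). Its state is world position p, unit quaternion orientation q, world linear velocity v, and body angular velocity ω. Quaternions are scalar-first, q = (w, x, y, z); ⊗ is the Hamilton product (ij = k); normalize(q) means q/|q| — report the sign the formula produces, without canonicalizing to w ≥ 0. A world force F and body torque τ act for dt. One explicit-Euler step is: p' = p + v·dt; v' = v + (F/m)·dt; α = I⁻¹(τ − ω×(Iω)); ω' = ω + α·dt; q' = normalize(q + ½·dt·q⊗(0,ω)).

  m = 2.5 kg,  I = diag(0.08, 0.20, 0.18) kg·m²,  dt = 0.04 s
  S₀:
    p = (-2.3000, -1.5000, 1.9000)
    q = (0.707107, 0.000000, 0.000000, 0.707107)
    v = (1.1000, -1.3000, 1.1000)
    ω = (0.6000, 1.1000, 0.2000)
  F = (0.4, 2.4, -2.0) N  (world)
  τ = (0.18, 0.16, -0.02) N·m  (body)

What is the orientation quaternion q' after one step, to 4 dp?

2q̇ = q⊗(0,ω) = (-0.1414214, -0.3535535, 1.2020819, 0.1414214)
q + ½dt·q⊗(0,ω), renormalized = (0.7041, -0.0071, 0.0240, 0.7097)

q' = (0.7041, -0.0071, 0.0240, 0.7097)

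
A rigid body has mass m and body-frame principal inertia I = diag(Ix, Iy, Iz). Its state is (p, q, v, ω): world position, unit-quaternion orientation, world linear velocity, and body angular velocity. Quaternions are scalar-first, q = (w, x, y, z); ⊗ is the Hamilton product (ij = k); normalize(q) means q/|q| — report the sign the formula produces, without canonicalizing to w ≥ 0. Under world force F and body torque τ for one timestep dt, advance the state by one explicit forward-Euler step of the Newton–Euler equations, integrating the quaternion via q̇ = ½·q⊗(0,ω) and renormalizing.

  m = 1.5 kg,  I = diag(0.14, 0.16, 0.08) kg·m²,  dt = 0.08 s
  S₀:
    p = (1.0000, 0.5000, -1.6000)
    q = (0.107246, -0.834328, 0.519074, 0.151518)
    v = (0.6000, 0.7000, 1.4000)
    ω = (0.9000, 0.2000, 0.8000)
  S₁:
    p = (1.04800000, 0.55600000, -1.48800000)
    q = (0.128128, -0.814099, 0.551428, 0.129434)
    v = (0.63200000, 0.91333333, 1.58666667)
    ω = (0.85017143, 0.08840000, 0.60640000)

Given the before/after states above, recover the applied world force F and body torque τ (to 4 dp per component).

v₁ − v₀ = (0.03200000, 0.21333333, 0.18666667)
m·(v₁−v₀)/dt = (0.6000, 4.0000, 3.5000)
Δω = ω₁−ω₀ = (-0.04982857, -0.11160000, -0.19360000)
τ = I·(Δω/dt) + ω₀×(Iω₀) = (-0.1000, -0.1800, -0.1900)

F = (0.6000, 4.0000, 3.5000)
τ = (-0.1000, -0.1800, -0.1900)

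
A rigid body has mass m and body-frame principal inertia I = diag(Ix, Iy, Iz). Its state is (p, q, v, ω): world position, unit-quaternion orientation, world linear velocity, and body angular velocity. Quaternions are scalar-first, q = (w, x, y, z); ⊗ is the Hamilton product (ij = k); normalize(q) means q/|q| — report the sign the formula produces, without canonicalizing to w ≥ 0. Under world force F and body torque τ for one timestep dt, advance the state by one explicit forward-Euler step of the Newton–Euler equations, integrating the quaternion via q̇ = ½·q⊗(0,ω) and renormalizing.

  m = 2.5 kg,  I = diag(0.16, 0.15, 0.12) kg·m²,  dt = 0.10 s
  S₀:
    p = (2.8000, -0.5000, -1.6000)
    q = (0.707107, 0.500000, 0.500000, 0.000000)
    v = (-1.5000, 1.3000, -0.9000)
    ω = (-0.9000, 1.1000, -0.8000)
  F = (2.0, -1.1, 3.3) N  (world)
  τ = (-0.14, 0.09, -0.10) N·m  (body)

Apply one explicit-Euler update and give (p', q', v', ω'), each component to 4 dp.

p' = (2.6500, -0.3700, -1.6900)
q' = (0.6998, 0.4467, 0.5570, 0.0216)
v' = (-1.4200, 1.2560, -0.7680)
ω' = (-1.0040, 1.1408, -0.8916)

angular accel α = (-1.0400, 0.4080, -0.9158)
new body rate ω' = (-1.0040, 1.1408, -0.8916)
q⊗(0,ω) = (-0.1000000, -1.0363963, 1.1778177, 0.4343144)
q + ½dt·q⊗(0,ω), renormalized = (0.6998, 0.4467, 0.5570, 0.0216)
linear accel F/m = (0.8000, -0.4400, 1.3200)
p' = p + v·dt = (2.6500, -0.3700, -1.6900)
new velocity v' = (-1.4200, 1.2560, -0.7680)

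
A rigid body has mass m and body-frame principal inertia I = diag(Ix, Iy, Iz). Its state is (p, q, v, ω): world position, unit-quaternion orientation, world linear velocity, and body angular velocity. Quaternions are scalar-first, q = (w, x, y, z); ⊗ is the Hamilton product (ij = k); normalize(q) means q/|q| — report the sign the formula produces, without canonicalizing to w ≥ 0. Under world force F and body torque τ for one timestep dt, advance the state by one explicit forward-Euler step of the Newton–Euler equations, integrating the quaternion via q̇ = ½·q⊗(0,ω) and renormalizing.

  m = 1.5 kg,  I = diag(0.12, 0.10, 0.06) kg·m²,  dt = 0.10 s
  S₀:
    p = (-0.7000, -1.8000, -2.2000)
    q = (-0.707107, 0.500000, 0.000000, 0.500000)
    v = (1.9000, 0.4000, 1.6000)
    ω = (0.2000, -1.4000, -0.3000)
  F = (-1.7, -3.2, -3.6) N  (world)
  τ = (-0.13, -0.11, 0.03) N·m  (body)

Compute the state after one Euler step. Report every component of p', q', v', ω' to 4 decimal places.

p' = (-0.5100, -1.7600, -2.0400)
q' = (-0.7028, 0.5266, 0.0618, 0.4744)
v' = (1.7867, 0.1867, 1.3600)
ω' = (0.1057, -1.5064, -0.2593)

new position p' = (-0.5100, -1.7600, -2.0400)
new velocity v' = (1.7867, 0.1867, 1.3600)
ω×(Iω) gyroscopic = (-0.0168, -0.0036, 0.0056)
angular accel α = (-0.9433, -1.0640, 0.4067)
ω + α·dt = (0.1057, -1.5064, -0.2593)
q⊗(0,ω) = (0.0500000, 0.5585786, 1.2399498, -0.4878679)
q + ½dt·q⊗(0,ω), renormalized = (-0.7028, 0.5266, 0.0618, 0.4744)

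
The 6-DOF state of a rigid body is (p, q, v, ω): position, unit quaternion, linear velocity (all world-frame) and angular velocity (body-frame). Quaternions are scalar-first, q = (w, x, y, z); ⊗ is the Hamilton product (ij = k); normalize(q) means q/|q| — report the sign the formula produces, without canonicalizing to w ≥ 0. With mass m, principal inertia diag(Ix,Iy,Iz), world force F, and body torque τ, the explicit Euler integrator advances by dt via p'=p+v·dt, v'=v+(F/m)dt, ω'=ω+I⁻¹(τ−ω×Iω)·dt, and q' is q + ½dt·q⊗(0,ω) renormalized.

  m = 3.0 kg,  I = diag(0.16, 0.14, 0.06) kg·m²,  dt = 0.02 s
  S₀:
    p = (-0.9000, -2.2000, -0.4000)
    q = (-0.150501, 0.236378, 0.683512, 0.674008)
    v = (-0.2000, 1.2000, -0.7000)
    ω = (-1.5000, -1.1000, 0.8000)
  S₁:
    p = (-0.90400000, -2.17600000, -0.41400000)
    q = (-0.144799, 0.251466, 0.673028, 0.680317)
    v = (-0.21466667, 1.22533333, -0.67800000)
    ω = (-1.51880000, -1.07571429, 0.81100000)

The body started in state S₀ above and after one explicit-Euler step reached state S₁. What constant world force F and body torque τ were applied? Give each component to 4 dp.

F = (-2.2000, 3.8000, 3.3000)
τ = (-0.0800, 0.0500, 0.0000)

Δv = v₁−v₀ = (-0.01466667, 0.02533333, 0.02200000)
F = m·Δv/dt = (-2.2000, 3.8000, 3.3000)
rate change Δω = (-0.01880000, 0.02428571, 0.01100000)
applied torque τ = (-0.0800, 0.0500, 0.0000)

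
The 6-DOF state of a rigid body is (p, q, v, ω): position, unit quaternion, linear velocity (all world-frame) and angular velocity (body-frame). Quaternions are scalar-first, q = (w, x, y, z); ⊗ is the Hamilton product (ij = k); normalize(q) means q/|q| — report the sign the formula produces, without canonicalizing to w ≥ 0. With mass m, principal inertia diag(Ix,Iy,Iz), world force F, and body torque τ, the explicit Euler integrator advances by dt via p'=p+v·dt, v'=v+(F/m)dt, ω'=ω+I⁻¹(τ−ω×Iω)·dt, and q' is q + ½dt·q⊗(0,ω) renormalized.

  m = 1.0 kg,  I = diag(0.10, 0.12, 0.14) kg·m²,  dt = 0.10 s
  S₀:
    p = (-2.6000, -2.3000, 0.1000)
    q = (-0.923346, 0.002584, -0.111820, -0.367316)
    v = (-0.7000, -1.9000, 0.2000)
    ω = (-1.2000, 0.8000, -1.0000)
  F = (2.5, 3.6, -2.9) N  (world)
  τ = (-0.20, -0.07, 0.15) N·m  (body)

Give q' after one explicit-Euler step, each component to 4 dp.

Hamilton product q⊗(0,ω) = (-0.2747592, 1.5136880, -0.2953136, 0.7912292)
updated quaternion q' = (-0.9335, 0.0780, -0.1261, -0.3265)

q' = (-0.9335, 0.0780, -0.1261, -0.3265)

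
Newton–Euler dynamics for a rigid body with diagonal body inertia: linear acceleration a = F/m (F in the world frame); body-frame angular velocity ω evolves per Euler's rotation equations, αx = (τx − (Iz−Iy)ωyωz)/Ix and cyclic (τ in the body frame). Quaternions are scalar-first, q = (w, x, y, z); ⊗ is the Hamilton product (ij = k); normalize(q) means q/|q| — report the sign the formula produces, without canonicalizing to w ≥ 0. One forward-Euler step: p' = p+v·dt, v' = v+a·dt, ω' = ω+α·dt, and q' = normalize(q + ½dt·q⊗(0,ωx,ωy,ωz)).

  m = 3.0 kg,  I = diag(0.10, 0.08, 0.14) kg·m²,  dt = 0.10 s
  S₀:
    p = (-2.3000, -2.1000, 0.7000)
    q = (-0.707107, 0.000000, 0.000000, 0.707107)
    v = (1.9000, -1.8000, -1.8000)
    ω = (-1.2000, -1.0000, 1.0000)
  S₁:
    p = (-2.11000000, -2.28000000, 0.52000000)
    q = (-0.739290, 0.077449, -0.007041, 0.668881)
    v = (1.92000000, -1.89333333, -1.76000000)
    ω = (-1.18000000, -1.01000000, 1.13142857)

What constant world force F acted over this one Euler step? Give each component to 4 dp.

F = (0.6000, -2.8000, 1.2000)

v₁ − v₀ = (0.02000000, -0.09333333, 0.04000000)
m·(v₁−v₀)/dt = (0.6000, -2.8000, 1.2000)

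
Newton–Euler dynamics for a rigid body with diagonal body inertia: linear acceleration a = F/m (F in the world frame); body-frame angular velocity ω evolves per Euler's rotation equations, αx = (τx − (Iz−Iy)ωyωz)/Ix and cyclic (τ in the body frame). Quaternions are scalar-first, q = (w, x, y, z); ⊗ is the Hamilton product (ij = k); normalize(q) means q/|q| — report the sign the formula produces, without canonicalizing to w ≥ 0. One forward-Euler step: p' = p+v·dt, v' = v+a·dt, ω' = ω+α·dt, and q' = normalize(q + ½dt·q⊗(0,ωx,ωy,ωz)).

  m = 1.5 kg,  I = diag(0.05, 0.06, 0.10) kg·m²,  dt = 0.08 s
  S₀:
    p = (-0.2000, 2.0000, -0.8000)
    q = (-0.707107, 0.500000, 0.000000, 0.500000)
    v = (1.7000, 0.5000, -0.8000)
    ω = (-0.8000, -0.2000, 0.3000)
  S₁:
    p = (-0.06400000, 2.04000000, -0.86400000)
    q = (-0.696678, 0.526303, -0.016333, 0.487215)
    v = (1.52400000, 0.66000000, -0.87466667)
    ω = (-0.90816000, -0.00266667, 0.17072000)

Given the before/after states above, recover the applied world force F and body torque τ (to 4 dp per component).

velocity change Δv = (-0.17600000, 0.16000000, -0.07466667)
F = m·Δv/dt = (-3.3000, 3.0000, -1.4000)
rate change Δω = (-0.10816000, 0.19733333, -0.12928000)
ω₀×(Iω₀) = (-0.0024, 0.0120, 0.0016)
applied torque τ = (-0.0700, 0.1600, -0.1600)

F = (-3.3000, 3.0000, -1.4000)
τ = (-0.0700, 0.1600, -0.1600)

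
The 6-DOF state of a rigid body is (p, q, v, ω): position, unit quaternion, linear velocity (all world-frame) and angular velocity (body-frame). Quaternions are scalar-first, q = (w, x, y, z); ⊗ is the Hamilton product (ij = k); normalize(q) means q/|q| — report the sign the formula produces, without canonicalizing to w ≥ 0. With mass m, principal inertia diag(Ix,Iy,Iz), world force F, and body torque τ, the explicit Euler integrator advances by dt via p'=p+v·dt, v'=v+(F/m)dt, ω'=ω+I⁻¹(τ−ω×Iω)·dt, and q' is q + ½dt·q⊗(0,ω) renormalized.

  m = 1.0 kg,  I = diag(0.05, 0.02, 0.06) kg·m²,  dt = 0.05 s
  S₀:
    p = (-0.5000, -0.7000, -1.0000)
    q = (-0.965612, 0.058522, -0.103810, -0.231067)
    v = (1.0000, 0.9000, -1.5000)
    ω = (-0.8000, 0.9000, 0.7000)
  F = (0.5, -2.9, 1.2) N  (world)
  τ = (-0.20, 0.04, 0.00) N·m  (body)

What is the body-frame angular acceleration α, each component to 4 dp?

ω×(Iω) gyroscopic = (0.0252, 0.0056, 0.0216)
angular accel α = (-4.5040, 1.7200, -0.3600)

α = (-4.5040, 1.7200, -0.3600)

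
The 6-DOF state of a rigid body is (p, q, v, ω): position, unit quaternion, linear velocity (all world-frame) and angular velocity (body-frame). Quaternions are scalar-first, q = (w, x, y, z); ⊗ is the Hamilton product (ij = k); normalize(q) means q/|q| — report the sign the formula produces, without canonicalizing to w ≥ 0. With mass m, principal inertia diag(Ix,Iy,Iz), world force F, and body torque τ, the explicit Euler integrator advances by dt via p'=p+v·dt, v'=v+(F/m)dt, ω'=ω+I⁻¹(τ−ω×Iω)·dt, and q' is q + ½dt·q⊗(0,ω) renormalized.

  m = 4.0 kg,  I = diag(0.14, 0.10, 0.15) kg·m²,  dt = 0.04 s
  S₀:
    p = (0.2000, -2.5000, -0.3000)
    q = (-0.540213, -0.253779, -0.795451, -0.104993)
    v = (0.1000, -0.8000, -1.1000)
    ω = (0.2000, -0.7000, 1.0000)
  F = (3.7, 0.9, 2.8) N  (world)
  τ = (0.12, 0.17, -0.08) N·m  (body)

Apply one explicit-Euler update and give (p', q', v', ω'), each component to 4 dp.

new position p' = (0.2040, -2.5320, -0.3440)
v + (F/m)dt = (0.1370, -0.7910, -1.0720)
gyro term ω×Iω = (-0.0350, -0.0020, 0.0056)
(τ − ω×Iω)/I = (1.1071, 1.7200, -0.5707)
new body rate ω' = (0.2443, -0.6312, 0.9772)
Hamilton product q⊗(0,ω) = (-0.4010669, -0.9769887, 0.6109295, -0.2034775)
updated quaternion q' = (-0.5481, -0.2732, -0.7830, -0.1090)

p' = (0.2040, -2.5320, -0.3440)
q' = (-0.5481, -0.2732, -0.7830, -0.1090)
v' = (0.1370, -0.7910, -1.0720)
ω' = (0.2443, -0.6312, 0.9772)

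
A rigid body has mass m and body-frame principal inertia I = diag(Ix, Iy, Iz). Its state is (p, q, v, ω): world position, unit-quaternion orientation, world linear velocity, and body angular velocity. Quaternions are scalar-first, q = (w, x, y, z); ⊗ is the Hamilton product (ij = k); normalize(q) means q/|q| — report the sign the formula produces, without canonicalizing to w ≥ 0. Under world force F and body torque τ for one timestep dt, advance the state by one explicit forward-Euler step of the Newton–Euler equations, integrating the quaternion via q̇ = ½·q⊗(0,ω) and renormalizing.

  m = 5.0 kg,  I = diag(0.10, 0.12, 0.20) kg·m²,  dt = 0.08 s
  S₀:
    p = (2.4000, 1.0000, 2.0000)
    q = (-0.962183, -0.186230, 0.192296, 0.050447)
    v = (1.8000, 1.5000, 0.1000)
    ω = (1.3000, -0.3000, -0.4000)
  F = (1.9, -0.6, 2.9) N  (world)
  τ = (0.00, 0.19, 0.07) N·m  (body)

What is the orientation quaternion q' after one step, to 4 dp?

q' = (-0.9479, -0.2384, 0.2032, 0.0580)

q⊗(0,ω) = (0.3199666, -1.3126222, 0.2797440, 0.1907574)
q + ½dt·q⊗(0,ω), renormalized = (-0.9479, -0.2384, 0.2032, 0.0580)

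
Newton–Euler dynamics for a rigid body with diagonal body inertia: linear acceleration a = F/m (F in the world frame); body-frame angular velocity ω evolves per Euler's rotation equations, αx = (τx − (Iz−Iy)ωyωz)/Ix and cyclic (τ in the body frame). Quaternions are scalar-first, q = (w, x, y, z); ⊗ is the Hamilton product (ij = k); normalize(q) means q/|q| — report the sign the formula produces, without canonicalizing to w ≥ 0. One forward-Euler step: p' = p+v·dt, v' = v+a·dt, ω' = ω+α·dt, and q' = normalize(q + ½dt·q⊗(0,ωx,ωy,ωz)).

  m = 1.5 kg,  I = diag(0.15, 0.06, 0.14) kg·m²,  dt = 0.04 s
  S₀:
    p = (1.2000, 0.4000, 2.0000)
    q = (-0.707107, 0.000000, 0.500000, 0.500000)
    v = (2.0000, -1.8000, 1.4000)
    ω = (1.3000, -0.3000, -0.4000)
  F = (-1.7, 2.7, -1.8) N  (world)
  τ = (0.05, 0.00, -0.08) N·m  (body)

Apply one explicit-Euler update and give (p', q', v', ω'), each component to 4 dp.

new position p' = (1.2800, 0.3280, 2.0560)
v' = v + a·dt = (1.9547, -1.7280, 1.3520)
angular accel α = (0.2693, 0.0867, -0.8221)
new body rate ω' = (1.3108, -0.2965, -0.4329)
Hamilton product q⊗(0,ω) = (0.3500000, -0.9692391, 0.8621321, -0.3671572)
q' = normalize(q + ½dt·q⊗(0,ω)) = (-0.6998, -0.0194, 0.5170, 0.4925)

p' = (1.2800, 0.3280, 2.0560)
q' = (-0.6998, -0.0194, 0.5170, 0.4925)
v' = (1.9547, -1.7280, 1.3520)
ω' = (1.3108, -0.2965, -0.4329)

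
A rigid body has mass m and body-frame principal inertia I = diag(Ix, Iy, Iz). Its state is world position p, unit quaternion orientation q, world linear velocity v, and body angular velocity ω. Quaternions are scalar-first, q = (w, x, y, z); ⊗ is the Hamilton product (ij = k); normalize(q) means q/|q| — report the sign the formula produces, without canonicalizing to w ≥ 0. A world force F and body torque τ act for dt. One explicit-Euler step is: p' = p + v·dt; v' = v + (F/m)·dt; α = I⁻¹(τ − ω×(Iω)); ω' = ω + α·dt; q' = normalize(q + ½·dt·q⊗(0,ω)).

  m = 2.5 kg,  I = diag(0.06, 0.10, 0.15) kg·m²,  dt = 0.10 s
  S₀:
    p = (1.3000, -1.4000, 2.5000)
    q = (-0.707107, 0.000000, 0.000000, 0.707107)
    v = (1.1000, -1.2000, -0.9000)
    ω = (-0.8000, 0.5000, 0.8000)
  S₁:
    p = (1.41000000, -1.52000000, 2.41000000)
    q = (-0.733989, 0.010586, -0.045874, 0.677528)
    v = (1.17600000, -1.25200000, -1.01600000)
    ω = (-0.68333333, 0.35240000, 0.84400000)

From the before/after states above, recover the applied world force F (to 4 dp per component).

F = (1.9000, -1.3000, -2.9000)

Δv = v₁−v₀ = (0.07600000, -0.05200000, -0.11600000)
F = m·Δv/dt = (1.9000, -1.3000, -2.9000)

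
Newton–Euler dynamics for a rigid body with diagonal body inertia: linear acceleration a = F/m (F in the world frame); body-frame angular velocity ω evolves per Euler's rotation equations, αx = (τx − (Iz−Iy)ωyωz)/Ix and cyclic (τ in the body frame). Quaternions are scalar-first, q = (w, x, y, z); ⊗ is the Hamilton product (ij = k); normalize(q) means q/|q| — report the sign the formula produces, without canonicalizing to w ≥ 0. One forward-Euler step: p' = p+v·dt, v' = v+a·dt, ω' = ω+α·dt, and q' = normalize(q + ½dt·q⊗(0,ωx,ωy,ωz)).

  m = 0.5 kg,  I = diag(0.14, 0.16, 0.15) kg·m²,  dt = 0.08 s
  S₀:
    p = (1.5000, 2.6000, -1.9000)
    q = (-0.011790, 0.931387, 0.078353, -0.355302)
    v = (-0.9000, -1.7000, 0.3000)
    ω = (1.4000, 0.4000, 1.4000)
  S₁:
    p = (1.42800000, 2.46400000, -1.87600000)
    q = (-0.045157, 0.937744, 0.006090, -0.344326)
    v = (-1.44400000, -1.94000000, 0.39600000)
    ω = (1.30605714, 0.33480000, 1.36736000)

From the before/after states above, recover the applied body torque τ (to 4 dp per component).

τ = (-0.1700, -0.1500, -0.0500)

rate change Δω = (-0.09394286, -0.06520000, -0.03264000)
gyro term ω₀×Iω₀ = (-0.0056, -0.0196, 0.0112)
τ = I·(Δω/dt) + ω₀×(Iω₀) = (-0.1700, -0.1500, -0.0500)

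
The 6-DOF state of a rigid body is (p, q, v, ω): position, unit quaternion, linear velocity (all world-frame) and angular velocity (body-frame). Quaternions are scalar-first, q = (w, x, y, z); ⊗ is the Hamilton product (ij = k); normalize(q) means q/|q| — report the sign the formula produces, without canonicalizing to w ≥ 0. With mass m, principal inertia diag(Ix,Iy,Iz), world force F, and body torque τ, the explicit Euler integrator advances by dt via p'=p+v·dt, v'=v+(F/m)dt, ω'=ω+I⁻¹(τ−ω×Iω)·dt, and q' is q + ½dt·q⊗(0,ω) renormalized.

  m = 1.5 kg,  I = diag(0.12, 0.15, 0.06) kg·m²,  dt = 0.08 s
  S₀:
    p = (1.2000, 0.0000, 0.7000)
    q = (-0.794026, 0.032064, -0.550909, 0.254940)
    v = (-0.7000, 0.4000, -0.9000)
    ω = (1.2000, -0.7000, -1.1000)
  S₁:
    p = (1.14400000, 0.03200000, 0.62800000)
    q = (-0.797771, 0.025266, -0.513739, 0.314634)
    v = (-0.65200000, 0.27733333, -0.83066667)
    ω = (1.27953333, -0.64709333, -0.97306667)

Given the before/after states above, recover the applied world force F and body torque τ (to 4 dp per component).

Δv = v₁−v₀ = (0.04800000, -0.12266667, 0.06933333)
m·(v₁−v₀)/dt = (0.9000, -2.3000, 1.3000)
Δω = ω₁−ω₀ = (0.07953333, 0.05290667, 0.12693333)
ω₀×(Iω₀) = (-0.0693, -0.0792, -0.0252)
I·α + gyro = (0.0500, 0.0200, 0.0700)

F = (0.9000, -2.3000, 1.3000)
τ = (0.0500, 0.0200, 0.0700)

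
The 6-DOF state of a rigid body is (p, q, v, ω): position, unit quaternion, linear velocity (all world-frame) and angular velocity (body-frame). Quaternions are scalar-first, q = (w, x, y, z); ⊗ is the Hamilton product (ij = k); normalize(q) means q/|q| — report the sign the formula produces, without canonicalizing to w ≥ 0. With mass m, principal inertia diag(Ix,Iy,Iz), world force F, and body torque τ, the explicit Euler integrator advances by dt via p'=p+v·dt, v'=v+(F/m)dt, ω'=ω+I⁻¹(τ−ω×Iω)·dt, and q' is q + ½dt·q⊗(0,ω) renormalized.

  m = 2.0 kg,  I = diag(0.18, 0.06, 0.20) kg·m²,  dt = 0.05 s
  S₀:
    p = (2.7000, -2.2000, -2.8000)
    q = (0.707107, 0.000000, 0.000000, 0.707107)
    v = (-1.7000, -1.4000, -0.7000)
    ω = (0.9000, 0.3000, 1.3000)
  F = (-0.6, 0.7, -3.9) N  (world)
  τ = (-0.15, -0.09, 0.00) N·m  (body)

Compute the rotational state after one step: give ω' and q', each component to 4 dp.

angular accel α = (-1.1367, -1.1100, 0.1620)
ω' = ω + α·dt = (0.8432, 0.2445, 1.3081)
q⊗(0,ω) = (-0.9192391, 0.4242642, 0.8485284, 0.9192391)
updated quaternion q' = (0.6836, 0.0106, 0.0212, 0.7295)

ω' = (0.8432, 0.2445, 1.3081)
q' = (0.6836, 0.0106, 0.0212, 0.7295)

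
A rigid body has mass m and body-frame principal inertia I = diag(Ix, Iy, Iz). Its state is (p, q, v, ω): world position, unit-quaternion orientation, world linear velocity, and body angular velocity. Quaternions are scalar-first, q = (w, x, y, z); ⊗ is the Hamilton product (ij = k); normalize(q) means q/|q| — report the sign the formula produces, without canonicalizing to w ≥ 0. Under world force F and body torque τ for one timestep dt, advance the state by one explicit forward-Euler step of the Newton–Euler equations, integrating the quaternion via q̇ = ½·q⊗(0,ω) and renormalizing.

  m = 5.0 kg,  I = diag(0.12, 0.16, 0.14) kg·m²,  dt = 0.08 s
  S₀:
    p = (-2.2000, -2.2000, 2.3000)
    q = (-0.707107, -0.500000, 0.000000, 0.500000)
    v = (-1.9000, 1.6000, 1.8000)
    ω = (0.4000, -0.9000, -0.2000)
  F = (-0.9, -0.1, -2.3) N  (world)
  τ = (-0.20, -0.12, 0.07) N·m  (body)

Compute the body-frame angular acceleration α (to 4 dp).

α = (-1.6367, -0.7600, 0.6029)

ω×(Iω) gyroscopic = (-0.0036, 0.0016, -0.0144)
α = I⁻¹(τ − ω×Iω) = (-1.6367, -0.7600, 0.6029)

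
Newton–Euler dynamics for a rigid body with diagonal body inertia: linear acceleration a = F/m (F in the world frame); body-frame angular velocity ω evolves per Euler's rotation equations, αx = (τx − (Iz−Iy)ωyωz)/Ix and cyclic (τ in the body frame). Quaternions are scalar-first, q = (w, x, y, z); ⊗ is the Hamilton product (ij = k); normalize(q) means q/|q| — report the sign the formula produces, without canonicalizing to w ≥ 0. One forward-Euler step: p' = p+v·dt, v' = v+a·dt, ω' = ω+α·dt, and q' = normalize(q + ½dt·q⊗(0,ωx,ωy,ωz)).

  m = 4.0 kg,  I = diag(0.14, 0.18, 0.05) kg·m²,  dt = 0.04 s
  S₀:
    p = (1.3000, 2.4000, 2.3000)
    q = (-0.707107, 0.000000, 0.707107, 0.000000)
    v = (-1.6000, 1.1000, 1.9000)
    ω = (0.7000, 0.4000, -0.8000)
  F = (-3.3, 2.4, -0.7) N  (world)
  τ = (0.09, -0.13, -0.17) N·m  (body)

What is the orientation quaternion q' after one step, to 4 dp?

q' = (-0.7126, -0.0212, 0.7013, 0.0014)

2q̇ = q⊗(0,ω) = (-0.2828428, -1.0606605, -0.2828428, 0.0707107)
updated quaternion q' = (-0.7126, -0.0212, 0.7013, 0.0014)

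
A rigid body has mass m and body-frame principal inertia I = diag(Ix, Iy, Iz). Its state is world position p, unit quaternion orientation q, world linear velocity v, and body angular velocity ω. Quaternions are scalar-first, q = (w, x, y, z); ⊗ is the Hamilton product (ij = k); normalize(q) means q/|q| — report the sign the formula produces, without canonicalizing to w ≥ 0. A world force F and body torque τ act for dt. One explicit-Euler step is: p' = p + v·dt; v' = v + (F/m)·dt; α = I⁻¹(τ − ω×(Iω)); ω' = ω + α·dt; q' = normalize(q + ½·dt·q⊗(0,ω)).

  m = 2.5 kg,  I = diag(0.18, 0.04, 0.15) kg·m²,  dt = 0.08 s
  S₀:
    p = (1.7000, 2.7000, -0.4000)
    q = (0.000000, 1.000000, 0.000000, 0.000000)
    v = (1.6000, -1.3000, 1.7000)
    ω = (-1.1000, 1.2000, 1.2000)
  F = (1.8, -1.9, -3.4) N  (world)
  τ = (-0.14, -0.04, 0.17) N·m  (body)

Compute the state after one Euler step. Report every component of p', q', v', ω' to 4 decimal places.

precession coupling ω×(Iω) = (0.1584, -0.0396, 0.1848)
angular accel α = (-1.6578, -0.0100, -0.0987)
ω + α·dt = (-1.2326, 1.1992, 1.1921)
q⊗(0,ω) = (1.1000000, 0.0000000, -1.2000000, 1.2000000)
updated quaternion q' = (0.0439, 0.9967, -0.0478, 0.0478)
a = F/m = (0.7200, -0.7600, -1.3600)
p' = p + v·dt = (1.8280, 2.5960, -0.2640)
new velocity v' = (1.6576, -1.3608, 1.5912)

p' = (1.8280, 2.5960, -0.2640)
q' = (0.0439, 0.9967, -0.0478, 0.0478)
v' = (1.6576, -1.3608, 1.5912)
ω' = (-1.2326, 1.1992, 1.1921)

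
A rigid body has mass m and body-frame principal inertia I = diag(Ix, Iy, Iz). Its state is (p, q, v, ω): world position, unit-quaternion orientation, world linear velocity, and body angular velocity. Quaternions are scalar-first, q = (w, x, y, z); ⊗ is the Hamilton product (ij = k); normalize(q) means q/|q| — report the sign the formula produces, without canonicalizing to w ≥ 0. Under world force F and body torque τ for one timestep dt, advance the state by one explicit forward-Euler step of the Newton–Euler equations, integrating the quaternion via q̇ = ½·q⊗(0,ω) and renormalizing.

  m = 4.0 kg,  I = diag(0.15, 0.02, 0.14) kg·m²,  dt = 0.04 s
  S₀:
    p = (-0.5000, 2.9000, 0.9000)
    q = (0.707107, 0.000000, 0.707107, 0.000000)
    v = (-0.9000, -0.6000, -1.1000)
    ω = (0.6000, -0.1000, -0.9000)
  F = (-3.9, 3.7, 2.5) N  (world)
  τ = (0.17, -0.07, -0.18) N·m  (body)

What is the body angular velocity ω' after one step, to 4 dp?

precession coupling ω×(Iω) = (0.0108, -0.0054, 0.0078)
(τ − ω×Iω)/I = (1.0613, -3.2300, -1.3414)
new body rate ω' = (0.6425, -0.2292, -0.9537)

ω' = (0.6425, -0.2292, -0.9537)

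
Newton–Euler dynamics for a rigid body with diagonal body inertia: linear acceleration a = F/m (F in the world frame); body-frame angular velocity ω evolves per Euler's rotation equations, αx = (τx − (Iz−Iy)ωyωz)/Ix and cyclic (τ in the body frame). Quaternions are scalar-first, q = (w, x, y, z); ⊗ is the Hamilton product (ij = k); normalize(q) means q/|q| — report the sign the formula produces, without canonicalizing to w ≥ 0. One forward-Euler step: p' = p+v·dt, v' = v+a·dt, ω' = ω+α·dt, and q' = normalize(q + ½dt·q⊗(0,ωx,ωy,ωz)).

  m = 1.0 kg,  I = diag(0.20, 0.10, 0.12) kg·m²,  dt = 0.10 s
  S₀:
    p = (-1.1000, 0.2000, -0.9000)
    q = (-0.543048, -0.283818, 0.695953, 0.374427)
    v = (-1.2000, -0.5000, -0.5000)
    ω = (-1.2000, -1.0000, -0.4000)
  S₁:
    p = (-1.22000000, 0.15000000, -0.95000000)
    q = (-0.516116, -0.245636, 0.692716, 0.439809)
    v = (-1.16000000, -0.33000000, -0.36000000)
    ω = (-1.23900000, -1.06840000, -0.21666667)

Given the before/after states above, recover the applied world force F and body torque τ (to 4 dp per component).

velocity change Δv = (0.04000000, 0.17000000, 0.14000000)
F = m·Δv/dt = (0.4000, 1.7000, 1.4000)
rate change Δω = (-0.03900000, -0.06840000, 0.18333333)
ω₀×(Iω₀) = (0.0080, 0.0384, -0.1200)
I·α + gyro = (-0.0700, -0.0300, 0.1000)

F = (0.4000, 1.7000, 1.4000)
τ = (-0.0700, -0.0300, 0.1000)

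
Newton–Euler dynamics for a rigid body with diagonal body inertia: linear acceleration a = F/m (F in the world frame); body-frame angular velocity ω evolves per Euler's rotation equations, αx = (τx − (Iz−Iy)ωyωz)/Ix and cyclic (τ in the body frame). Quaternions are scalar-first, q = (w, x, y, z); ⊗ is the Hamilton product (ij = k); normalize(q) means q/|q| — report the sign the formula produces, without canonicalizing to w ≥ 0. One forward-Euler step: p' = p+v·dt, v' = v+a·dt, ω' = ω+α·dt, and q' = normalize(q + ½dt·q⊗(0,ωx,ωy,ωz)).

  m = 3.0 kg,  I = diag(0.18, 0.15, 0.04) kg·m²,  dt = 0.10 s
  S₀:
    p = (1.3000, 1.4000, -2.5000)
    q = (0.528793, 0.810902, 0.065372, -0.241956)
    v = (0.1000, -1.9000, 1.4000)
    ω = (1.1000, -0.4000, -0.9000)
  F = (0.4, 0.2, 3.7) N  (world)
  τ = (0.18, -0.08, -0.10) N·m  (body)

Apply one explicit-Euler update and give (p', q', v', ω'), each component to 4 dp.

p' = (1.3100, 1.2100, -2.3600)
q' = (0.4733, 0.8299, 0.0778, -0.2848)
v' = (0.1133, -1.8933, 1.5233)
ω' = (1.2220, -0.3609, -1.1830)

ω×(Iω) gyroscopic = (-0.0396, -0.1386, 0.0132)
(τ − ω×Iω)/I = (1.2200, 0.3907, -2.8300)
ω + α·dt = (1.2220, -0.3609, -1.1830)
Hamilton product q⊗(0,ω) = (-1.0836038, 0.4260551, 0.2521430, -0.8721837)
q' = normalize(q + ½dt·q⊗(0,ω)) = (0.4733, 0.8299, 0.0778, -0.2848)
a = F/m = (0.1333, 0.0667, 1.2333)
p' = p + v·dt = (1.3100, 1.2100, -2.3600)
v + (F/m)dt = (0.1133, -1.8933, 1.5233)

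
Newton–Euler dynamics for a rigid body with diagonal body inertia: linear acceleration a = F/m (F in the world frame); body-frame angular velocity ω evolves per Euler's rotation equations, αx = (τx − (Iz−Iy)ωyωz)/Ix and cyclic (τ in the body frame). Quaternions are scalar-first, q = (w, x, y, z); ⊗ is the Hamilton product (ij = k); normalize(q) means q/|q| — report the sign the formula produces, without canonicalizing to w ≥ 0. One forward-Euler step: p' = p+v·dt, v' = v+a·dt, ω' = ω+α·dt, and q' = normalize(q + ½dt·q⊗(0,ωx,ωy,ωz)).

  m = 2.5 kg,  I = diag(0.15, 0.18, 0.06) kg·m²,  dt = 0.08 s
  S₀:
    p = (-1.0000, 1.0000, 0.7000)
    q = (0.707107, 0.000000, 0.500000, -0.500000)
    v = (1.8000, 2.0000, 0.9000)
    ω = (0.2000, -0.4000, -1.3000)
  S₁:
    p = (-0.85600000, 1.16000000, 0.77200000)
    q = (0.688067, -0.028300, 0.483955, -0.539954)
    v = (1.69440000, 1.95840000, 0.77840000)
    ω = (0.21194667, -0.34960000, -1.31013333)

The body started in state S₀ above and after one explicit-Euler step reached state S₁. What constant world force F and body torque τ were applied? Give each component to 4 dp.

Δv = v₁−v₀ = (-0.10560000, -0.04160000, -0.12160000)
applied force F = (-3.3000, -1.3000, -3.8000)
ω₁ − ω₀ = (0.01194667, 0.05040000, -0.01013333)
applied torque τ = (-0.0400, 0.0900, -0.0100)

F = (-3.3000, -1.3000, -3.8000)
τ = (-0.0400, 0.0900, -0.0100)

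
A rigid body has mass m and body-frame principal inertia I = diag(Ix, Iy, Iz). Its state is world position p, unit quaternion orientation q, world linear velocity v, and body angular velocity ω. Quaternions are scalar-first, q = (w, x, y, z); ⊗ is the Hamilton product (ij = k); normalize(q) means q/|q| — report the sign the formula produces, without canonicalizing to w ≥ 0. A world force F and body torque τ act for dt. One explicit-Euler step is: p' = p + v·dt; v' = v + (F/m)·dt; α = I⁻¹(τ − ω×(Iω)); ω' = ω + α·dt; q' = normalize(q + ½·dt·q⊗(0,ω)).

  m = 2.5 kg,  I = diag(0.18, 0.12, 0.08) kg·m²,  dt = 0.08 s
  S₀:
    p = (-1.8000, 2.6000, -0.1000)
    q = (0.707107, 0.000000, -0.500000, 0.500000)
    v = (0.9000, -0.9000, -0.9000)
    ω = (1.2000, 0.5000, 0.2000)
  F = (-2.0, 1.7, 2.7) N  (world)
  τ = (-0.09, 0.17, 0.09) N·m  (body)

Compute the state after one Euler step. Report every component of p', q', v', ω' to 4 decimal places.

p' = (-1.7280, 2.5280, -0.1720)
q' = (0.7121, 0.0199, -0.4612, 0.5289)
v' = (0.8360, -0.8456, -0.8136)
ω' = (1.1618, 0.5973, 0.3260)

new position p' = (-1.7280, 2.5280, -0.1720)
v' = v + a·dt = (0.8360, -0.8456, -0.8136)
(τ − ω×Iω)/I = (-0.4778, 1.2167, 1.5750)
new body rate ω' = (1.1618, 0.5973, 0.3260)
2q̇ = q⊗(0,ω) = (0.1500000, 0.4985284, 0.9535535, 0.7414214)
q + ½dt·q⊗(0,ω), renormalized = (0.7121, 0.0199, -0.4612, 0.5289)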